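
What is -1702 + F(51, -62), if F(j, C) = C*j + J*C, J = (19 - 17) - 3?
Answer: -4802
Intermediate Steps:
J = -1 (J = 2 - 3 = -1)
F(j, C) = -C + C*j (F(j, C) = C*j - C = -C + C*j)
-1702 + F(51, -62) = -1702 - 62*(-1 + 51) = -1702 - 62*50 = -1702 - 3100 = -4802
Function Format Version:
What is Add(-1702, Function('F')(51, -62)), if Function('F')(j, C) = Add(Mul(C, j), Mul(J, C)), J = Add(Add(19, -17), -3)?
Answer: -4802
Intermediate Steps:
J = -1 (J = Add(2, -3) = -1)
Function('F')(j, C) = Add(Mul(-1, C), Mul(C, j)) (Function('F')(j, C) = Add(Mul(C, j), Mul(-1, C)) = Add(Mul(-1, C), Mul(C, j)))
Add(-1702, Function('F')(51, -62)) = Add(-1702, Mul(-62, Add(-1, 51))) = Add(-1702, Mul(-62, 50)) = Add(-1702, -3100) = -4802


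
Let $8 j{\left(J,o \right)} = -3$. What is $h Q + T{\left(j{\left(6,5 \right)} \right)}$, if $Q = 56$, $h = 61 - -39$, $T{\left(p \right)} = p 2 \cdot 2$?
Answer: $\frac{11197}{2} \approx 5598.5$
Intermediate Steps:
$j{\left(J,o \right)} = - \frac{3}{8}$ ($j{\left(J,o \right)} = \frac{1}{8} \left(-3\right) = - \frac{3}{8}$)
$T{\left(p \right)} = 4 p$ ($T{\left(p \right)} = 2 p 2 = 4 p$)
$h = 100$ ($h = 61 + 39 = 100$)
$h Q + T{\left(j{\left(6,5 \right)} \right)} = 100 \cdot 56 + 4 \left(- \frac{3}{8}\right) = 5600 - \frac{3}{2} = \frac{11197}{2}$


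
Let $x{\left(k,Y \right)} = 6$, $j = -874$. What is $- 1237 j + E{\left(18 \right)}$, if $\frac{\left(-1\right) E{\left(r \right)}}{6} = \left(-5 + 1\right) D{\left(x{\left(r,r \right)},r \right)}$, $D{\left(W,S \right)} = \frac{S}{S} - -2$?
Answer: $1081210$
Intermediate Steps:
$D{\left(W,S \right)} = 3$ ($D{\left(W,S \right)} = 1 + 2 = 3$)
$E{\left(r \right)} = 72$ ($E{\left(r \right)} = - 6 \left(-5 + 1\right) 3 = - 6 \left(\left(-4\right) 3\right) = \left(-6\right) \left(-12\right) = 72$)
$- 1237 j + E{\left(18 \right)} = \left(-1237\right) \left(-874\right) + 72 = 1081138 + 72 = 1081210$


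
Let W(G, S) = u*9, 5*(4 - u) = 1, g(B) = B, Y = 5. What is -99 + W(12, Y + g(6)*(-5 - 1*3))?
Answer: -324/5 ≈ -64.800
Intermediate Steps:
u = 19/5 (u = 4 - ⅕*1 = 4 - ⅕ = 19/5 ≈ 3.8000)
W(G, S) = 171/5 (W(G, S) = (19/5)*9 = 171/5)
-99 + W(12, Y + g(6)*(-5 - 1*3)) = -99 + 171/5 = -324/5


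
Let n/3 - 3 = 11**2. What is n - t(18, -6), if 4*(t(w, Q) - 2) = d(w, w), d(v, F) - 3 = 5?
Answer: 368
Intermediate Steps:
d(v, F) = 8 (d(v, F) = 3 + 5 = 8)
t(w, Q) = 4 (t(w, Q) = 2 + (1/4)*8 = 2 + 2 = 4)
n = 372 (n = 9 + 3*11**2 = 9 + 3*121 = 9 + 363 = 372)
n - t(18, -6) = 372 - 1*4 = 372 - 4 = 368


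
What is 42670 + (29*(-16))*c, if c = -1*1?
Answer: 43134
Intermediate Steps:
c = -1
42670 + (29*(-16))*c = 42670 + (29*(-16))*(-1) = 42670 - 464*(-1) = 42670 + 464 = 43134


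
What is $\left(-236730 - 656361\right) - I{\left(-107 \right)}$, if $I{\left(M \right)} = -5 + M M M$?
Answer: $331957$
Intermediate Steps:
$I{\left(M \right)} = -5 + M^{3}$ ($I{\left(M \right)} = -5 + M^{2} M = -5 + M^{3}$)
$\left(-236730 - 656361\right) - I{\left(-107 \right)} = \left(-236730 - 656361\right) - \left(-5 + \left(-107\right)^{3}\right) = -893091 - \left(-5 - 1225043\right) = -893091 - -1225048 = -893091 + 1225048 = 331957$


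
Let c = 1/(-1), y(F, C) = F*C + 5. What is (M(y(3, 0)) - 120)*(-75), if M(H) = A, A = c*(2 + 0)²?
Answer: 9300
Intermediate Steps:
y(F, C) = 5 + C*F (y(F, C) = C*F + 5 = 5 + C*F)
c = -1
A = -4 (A = -(2 + 0)² = -1*2² = -1*4 = -4)
M(H) = -4
(M(y(3, 0)) - 120)*(-75) = (-4 - 120)*(-75) = -124*(-75) = 9300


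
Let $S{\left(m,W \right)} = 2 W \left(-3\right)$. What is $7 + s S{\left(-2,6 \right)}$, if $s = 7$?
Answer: $-245$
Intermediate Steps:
$S{\left(m,W \right)} = - 6 W$
$7 + s S{\left(-2,6 \right)} = 7 + 7 \left(\left(-6\right) 6\right) = 7 + 7 \left(-36\right) = 7 - 252 = -245$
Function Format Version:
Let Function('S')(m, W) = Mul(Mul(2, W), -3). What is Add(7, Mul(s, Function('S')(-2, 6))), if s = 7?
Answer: -245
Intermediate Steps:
Function('S')(m, W) = Mul(-6, W)
Add(7, Mul(s, Function('S')(-2, 6))) = Add(7, Mul(7, Mul(-6, 6))) = Add(7, Mul(7, -36)) = Add(7, -252) = -245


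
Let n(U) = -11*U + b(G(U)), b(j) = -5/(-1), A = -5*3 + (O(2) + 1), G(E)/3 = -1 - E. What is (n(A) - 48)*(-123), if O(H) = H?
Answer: -10947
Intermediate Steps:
G(E) = -3 - 3*E (G(E) = 3*(-1 - E) = -3 - 3*E)
A = -12 (A = -5*3 + (2 + 1) = -15 + 3 = -12)
b(j) = 5 (b(j) = -5*(-1) = 5)
n(U) = 5 - 11*U (n(U) = -11*U + 5 = 5 - 11*U)
(n(A) - 48)*(-123) = ((5 - 11*(-12)) - 48)*(-123) = ((5 + 132) - 48)*(-123) = (137 - 48)*(-123) = 89*(-123) = -10947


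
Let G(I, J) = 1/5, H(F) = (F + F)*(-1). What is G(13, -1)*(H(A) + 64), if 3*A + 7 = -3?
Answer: 212/15 ≈ 14.133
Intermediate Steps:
A = -10/3 (A = -7/3 + (⅓)*(-3) = -7/3 - 1 = -10/3 ≈ -3.3333)
H(F) = -2*F (H(F) = (2*F)*(-1) = -2*F)
G(I, J) = ⅕
G(13, -1)*(H(A) + 64) = (-2*(-10/3) + 64)/5 = (20/3 + 64)/5 = (⅕)*(212/3) = 212/15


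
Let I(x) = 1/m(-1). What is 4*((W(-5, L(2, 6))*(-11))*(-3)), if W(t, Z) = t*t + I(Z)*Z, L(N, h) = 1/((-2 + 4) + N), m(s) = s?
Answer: 3267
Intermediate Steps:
I(x) = -1 (I(x) = 1/(-1) = -1)
L(N, h) = 1/(2 + N)
W(t, Z) = t² - Z (W(t, Z) = t*t - Z = t² - Z)
4*((W(-5, L(2, 6))*(-11))*(-3)) = 4*((((-5)² - 1/(2 + 2))*(-11))*(-3)) = 4*(((25 - 1/4)*(-11))*(-3)) = 4*(((25 - 1*¼)*(-11))*(-3)) = 4*(((25 - ¼)*(-11))*(-3)) = 4*(((99/4)*(-11))*(-3)) = 4*(-1089/4*(-3)) = 4*(3267/4) = 3267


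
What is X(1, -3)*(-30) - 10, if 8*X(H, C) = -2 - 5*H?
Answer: 65/4 ≈ 16.250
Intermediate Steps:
X(H, C) = -1/4 - 5*H/8 (X(H, C) = (-2 - 5*H)/8 = -1/4 - 5*H/8)
X(1, -3)*(-30) - 10 = (-1/4 - 5/8*1)*(-30) - 10 = (-1/4 - 5/8)*(-30) - 10 = -7/8*(-30) - 10 = 105/4 - 10 = 65/4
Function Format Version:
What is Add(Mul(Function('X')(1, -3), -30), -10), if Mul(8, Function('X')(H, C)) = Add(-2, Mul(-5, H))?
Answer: Rational(65, 4) ≈ 16.250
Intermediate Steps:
Function('X')(H, C) = Add(Rational(-1, 4), Mul(Rational(-5, 8), H)) (Function('X')(H, C) = Mul(Rational(1, 8), Add(-2, Mul(-5, H))) = Add(Rational(-1, 4), Mul(Rational(-5, 8), H)))
Add(Mul(Function('X')(1, -3), -30), -10) = Add(Mul(Add(Rational(-1, 4), Mul(Rational(-5, 8), 1)), -30), -10) = Add(Mul(Add(Rational(-1, 4), Rational(-5, 8)), -30), -10) = Add(Mul(Rational(-7, 8), -30), -10) = Add(Rational(105, 4), -10) = Rational(65, 4)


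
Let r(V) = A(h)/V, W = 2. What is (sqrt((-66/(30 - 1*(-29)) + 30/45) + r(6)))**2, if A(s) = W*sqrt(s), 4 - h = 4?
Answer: -80/177 ≈ -0.45198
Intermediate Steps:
h = 0 (h = 4 - 1*4 = 4 - 4 = 0)
A(s) = 2*sqrt(s)
r(V) = 0 (r(V) = (2*sqrt(0))/V = (2*0)/V = 0/V = 0)
(sqrt((-66/(30 - 1*(-29)) + 30/45) + r(6)))**2 = (sqrt((-66/(30 - 1*(-29)) + 30/45) + 0))**2 = (sqrt((-66/(30 + 29) + 30*(1/45)) + 0))**2 = (sqrt((-66/59 + 2/3) + 0))**2 = (sqrt(-80/177 + 0))**2 = (sqrt(-80/177))**2 = (4*I*sqrt(885)/177)**2 = -80/177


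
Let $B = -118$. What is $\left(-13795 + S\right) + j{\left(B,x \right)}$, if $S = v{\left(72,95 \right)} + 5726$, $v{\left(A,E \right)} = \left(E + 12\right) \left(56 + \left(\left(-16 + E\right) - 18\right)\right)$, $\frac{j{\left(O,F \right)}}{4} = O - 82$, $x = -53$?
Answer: $3650$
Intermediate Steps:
$j{\left(O,F \right)} = -328 + 4 O$ ($j{\left(O,F \right)} = 4 \left(O - 82\right) = 4 \left(-82 + O\right) = -328 + 4 O$)
$v{\left(A,E \right)} = \left(12 + E\right) \left(22 + E\right)$ ($v{\left(A,E \right)} = \left(12 + E\right) \left(56 + \left(-34 + E\right)\right) = \left(12 + E\right) \left(22 + E\right)$)
$S = 18245$ ($S = \left(264 + 95^{2} + 34 \cdot 95\right) + 5726 = \left(264 + 9025 + 3230\right) + 5726 = 12519 + 5726 = 18245$)
$\left(-13795 + S\right) + j{\left(B,x \right)} = \left(-13795 + 18245\right) + \left(-328 + 4 \left(-118\right)\right) = 4450 - 800 = 3650$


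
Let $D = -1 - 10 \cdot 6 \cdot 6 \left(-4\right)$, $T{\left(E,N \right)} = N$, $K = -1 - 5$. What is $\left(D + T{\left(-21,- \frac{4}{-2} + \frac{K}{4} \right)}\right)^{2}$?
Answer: $\frac{8288641}{4} \approx 2.0722 \cdot 10^{6}$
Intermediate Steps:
$K = -6$
$D = 1439$ ($D = -1 - 10 \cdot 36 \left(-4\right) = -1 - -1440 = -1 + 1440 = 1439$)
$\left(D + T{\left(-21,- \frac{4}{-2} + \frac{K}{4} \right)}\right)^{2} = \left(1439 - \left(-2 + \frac{3}{2}\right)\right)^{2} = \left(1439 - - \frac{1}{2}\right)^{2} = \left(1439 + \left(2 - \frac{3}{2}\right)\right)^{2} = \left(1439 + \frac{1}{2}\right)^{2} = \left(\frac{2879}{2}\right)^{2} = \frac{8288641}{4}$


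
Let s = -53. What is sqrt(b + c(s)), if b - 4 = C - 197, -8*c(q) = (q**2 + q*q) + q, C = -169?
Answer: I*sqrt(16922)/4 ≈ 32.521*I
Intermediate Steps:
c(q) = -q**2/4 - q/8 (c(q) = -((q**2 + q*q) + q)/8 = -((q**2 + q**2) + q)/8 = -(2*q**2 + q)/8 = -(q + 2*q**2)/8 = -q**2/4 - q/8)
b = -362 (b = 4 + (-169 - 197) = 4 - 366 = -362)
sqrt(b + c(s)) = sqrt(-362 - 1/8*(-53)*(1 + 2*(-53))) = sqrt(-362 - 1/8*(-53)*(1 - 106)) = sqrt(-362 - 1/8*(-53)*(-105)) = sqrt(-362 - 5565/8) = sqrt(-8461/8) = I*sqrt(16922)/4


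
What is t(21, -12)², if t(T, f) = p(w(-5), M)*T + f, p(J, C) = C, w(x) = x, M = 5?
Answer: 8649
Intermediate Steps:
t(T, f) = f + 5*T (t(T, f) = 5*T + f = f + 5*T)
t(21, -12)² = (-12 + 5*21)² = (-12 + 105)² = 93² = 8649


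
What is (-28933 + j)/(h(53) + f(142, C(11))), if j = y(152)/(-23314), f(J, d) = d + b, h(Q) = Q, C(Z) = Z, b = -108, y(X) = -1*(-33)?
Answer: 674543995/1025816 ≈ 657.57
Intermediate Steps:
y(X) = 33
f(J, d) = -108 + d (f(J, d) = d - 108 = -108 + d)
j = -33/23314 (j = 33/(-23314) = 33*(-1/23314) = -33/23314 ≈ -0.0014155)
(-28933 + j)/(h(53) + f(142, C(11))) = (-28933 - 33/23314)/(53 + (-108 + 11)) = -674543995/(23314*(53 - 97)) = -674543995/23314/(-44) = -674543995/23314*(-1/44) = 674543995/1025816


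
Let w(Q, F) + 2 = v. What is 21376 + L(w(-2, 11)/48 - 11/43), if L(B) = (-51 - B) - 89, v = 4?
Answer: 21915773/1032 ≈ 21236.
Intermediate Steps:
w(Q, F) = 2 (w(Q, F) = -2 + 4 = 2)
L(B) = -140 - B
21376 + L(w(-2, 11)/48 - 11/43) = 21376 + (-140 - (2/48 - 11/43)) = 21376 + (-140 - (2*(1/48) - 11*1/43)) = 21376 + (-140 - (1/24 - 11/43)) = 21376 + (-140 - 1*(-221/1032)) = 21376 + (-140 + 221/1032) = 21376 - 144259/1032 = 21915773/1032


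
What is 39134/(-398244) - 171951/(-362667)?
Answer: 9047640611/24071659458 ≈ 0.37586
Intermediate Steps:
39134/(-398244) - 171951/(-362667) = 39134*(-1/398244) - 171951*(-1/362667) = -19567/199122 + 57317/120889 = 9047640611/24071659458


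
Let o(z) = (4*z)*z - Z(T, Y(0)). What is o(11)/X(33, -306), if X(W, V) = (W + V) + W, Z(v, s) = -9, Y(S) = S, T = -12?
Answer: -493/240 ≈ -2.0542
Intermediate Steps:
X(W, V) = V + 2*W (X(W, V) = (V + W) + W = V + 2*W)
o(z) = 9 + 4*z**2 (o(z) = (4*z)*z - 1*(-9) = 4*z**2 + 9 = 9 + 4*z**2)
o(11)/X(33, -306) = (9 + 4*11**2)/(-306 + 2*33) = (9 + 4*121)/(-306 + 66) = (9 + 484)/(-240) = 493*(-1/240) = -493/240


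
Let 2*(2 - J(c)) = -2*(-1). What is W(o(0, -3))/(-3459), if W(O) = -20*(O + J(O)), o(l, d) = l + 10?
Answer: 220/3459 ≈ 0.063602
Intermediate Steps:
o(l, d) = 10 + l
J(c) = 1 (J(c) = 2 - (-1)*(-1) = 2 - ½*2 = 2 - 1 = 1)
W(O) = -20 - 20*O (W(O) = -20*(O + 1) = -20*(1 + O) = -20 - 20*O)
W(o(0, -3))/(-3459) = (-20 - 20*(10 + 0))/(-3459) = (-20 - 20*10)*(-1/3459) = (-20 - 200)*(-1/3459) = -220*(-1/3459) = 220/3459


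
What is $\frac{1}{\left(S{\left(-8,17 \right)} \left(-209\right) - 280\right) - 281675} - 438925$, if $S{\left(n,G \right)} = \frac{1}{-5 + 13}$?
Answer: $- \frac{990148522333}{2255849} \approx -4.3893 \cdot 10^{5}$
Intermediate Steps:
$S{\left(n,G \right)} = \frac{1}{8}$
$\frac{1}{\left(S{\left(-8,17 \right)} \left(-209\right) - 280\right) - 281675} - 438925 = \frac{1}{\left(\frac{1}{8} \left(-209\right) - 280\right) - 281675} - 438925 = \frac{1}{\left(- \frac{209}{8} - 280\right) - 281675} - 438925 = \frac{1}{- \frac{2449}{8} - 281675} - 438925 = \frac{1}{- \frac{2255849}{8}} - 438925 = - \frac{8}{2255849} - 438925 = - \frac{990148522333}{2255849}$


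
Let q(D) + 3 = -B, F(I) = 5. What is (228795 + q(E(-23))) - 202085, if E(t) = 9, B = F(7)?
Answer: 26702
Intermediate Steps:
B = 5
q(D) = -8 (q(D) = -3 - 1*5 = -3 - 5 = -8)
(228795 + q(E(-23))) - 202085 = (228795 - 8) - 202085 = 228787 - 202085 = 26702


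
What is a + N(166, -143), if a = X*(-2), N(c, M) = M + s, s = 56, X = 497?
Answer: -1081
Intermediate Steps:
N(c, M) = 56 + M (N(c, M) = M + 56 = 56 + M)
a = -994 (a = 497*(-2) = -994)
a + N(166, -143) = -994 + (56 - 143) = -994 - 87 = -1081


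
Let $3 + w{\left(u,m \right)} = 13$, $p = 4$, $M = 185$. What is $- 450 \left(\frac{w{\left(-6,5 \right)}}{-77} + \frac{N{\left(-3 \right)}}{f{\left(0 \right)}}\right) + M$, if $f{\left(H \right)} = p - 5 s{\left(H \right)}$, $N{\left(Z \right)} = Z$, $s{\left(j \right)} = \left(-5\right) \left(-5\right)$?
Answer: $\frac{196745}{847} \approx 232.28$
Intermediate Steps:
$s{\left(j \right)} = 25$
$f{\left(H \right)} = -121$ ($f{\left(H \right)} = 4 - 125 = -121$)
$w{\left(u,m \right)} = 10$ ($w{\left(u,m \right)} = -3 + 13 = 10$)
$- 450 \left(\frac{w{\left(-6,5 \right)}}{-77} + \frac{N{\left(-3 \right)}}{f{\left(0 \right)}}\right) + M = - 450 \left(\frac{10}{-77} - \frac{3}{-121}\right) + 185 = - 450 \left(10 \left(- \frac{1}{77}\right) - - \frac{3}{121}\right) + 185 = - 450 \left(- \frac{10}{77} + \frac{3}{121}\right) + 185 = \left(-450\right) \left(- \frac{89}{847}\right) + 185 = \frac{40050}{847} + 185 = \frac{196745}{847}$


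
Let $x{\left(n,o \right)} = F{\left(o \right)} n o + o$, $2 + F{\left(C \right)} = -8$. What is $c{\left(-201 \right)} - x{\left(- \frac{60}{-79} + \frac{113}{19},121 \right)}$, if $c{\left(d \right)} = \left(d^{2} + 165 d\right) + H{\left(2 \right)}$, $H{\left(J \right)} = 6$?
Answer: $\frac{22869691}{1501} \approx 15236.0$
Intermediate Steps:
$c{\left(d \right)} = 6 + d^{2} + 165 d$ ($c{\left(d \right)} = \left(d^{2} + 165 d\right) + 6 = 6 + d^{2} + 165 d$)
$F{\left(C \right)} = -10$ ($F{\left(C \right)} = -2 - 8 = -10$)
$x{\left(n,o \right)} = o - 10 n o$ ($x{\left(n,o \right)} = - 10 n o + o = o - 10 n o$)
$c{\left(-201 \right)} - x{\left(- \frac{60}{-79} + \frac{113}{19},121 \right)} = \left(6 + \left(-201\right)^{2} + 165 \left(-201\right)\right) - 121 \left(1 - 10 \left(- \frac{60}{-79} + \frac{113}{19}\right)\right) = \left(6 + 40401 - 33165\right) - 121 \left(1 - 10 \left(\left(-60\right) \left(- \frac{1}{79}\right) + 113 \cdot \frac{1}{19}\right)\right) = 7242 - 121 \left(1 - 10 \left(\frac{60}{79} + \frac{113}{19}\right)\right) = 7242 - 121 \left(1 - \frac{100670}{1501}\right) = 7242 - 121 \left(- \frac{99169}{1501}\right) = 7242 - - \frac{11999449}{1501} = 7242 + \frac{11999449}{1501} = \frac{22869691}{1501}$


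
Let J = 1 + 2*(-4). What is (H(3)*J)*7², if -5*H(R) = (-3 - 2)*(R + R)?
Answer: -2058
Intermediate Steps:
H(R) = 2*R (H(R) = -(-3 - 2)*(R + R)/5 = -(-1)*2*R = -(-2)*R = 2*R)
J = -7 (J = 1 - 8 = -7)
(H(3)*J)*7² = ((2*3)*(-7))*7² = (6*(-7))*49 = -42*49 = -2058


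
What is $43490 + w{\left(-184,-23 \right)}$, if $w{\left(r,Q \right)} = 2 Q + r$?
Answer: $43260$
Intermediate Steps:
$w{\left(r,Q \right)} = r + 2 Q$
$43490 + w{\left(-184,-23 \right)} = 43490 + \left(-184 + 2 \left(-23\right)\right) = 43490 - 230 = 43260$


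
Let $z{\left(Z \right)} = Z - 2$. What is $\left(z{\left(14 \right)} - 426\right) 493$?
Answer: $-204102$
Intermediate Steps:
$z{\left(Z \right)} = -2 + Z$
$\left(z{\left(14 \right)} - 426\right) 493 = \left(\left(-2 + 14\right) - 426\right) 493 = \left(12 - 426\right) 493 = \left(-414\right) 493 = -204102$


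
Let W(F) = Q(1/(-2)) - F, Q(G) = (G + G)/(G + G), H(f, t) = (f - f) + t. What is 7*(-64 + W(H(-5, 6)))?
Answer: -483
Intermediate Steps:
H(f, t) = t (H(f, t) = 0 + t = t)
Q(G) = 1 (Q(G) = (2*G)/((2*G)) = (2*G)*(1/(2*G)) = 1)
W(F) = 1 - F
7*(-64 + W(H(-5, 6))) = 7*(-64 + (1 - 1*6)) = 7*(-64 + (1 - 6)) = 7*(-64 - 5) = 7*(-69) = -483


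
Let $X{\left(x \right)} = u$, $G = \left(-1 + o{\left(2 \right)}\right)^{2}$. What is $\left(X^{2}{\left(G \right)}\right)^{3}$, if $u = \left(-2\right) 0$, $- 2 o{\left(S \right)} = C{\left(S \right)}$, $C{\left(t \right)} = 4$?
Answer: $0$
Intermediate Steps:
$o{\left(S \right)} = -2$ ($o{\left(S \right)} = \left(- \frac{1}{2}\right) 4 = -2$)
$u = 0$
$G = 9$ ($G = \left(-1 - 2\right)^{2} = \left(-3\right)^{2} = 9$)
$X{\left(x \right)} = 0$
$\left(X^{2}{\left(G \right)}\right)^{3} = \left(0^{2}\right)^{3} = 0^{3} = 0$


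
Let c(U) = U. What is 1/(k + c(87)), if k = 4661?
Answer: 1/4748 ≈ 0.00021061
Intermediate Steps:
1/(k + c(87)) = 1/(4661 + 87) = 1/4748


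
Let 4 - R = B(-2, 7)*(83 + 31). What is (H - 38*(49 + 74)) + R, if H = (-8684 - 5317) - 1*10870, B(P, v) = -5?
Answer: -28971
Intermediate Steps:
R = 574 (R = 4 - (-5)*(83 + 31) = 4 - (-5)*114 = 4 - 1*(-570) = 4 + 570 = 574)
H = -24871 (H = -14001 - 10870 = -24871)
(H - 38*(49 + 74)) + R = (-24871 - 38*(49 + 74)) + 574 = (-24871 - 38*123) + 574 = (-24871 - 4674) + 574 = -29545 + 574 = -28971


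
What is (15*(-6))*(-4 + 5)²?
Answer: -90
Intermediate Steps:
(15*(-6))*(-4 + 5)² = -90*1² = -90*1 = -90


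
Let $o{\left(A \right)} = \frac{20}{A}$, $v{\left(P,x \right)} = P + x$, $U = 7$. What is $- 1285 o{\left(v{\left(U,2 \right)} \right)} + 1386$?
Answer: $- \frac{13226}{9} \approx -1469.6$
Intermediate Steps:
$- 1285 o{\left(v{\left(U,2 \right)} \right)} + 1386 = - 1285 \frac{20}{7 + 2} + 1386 = - 1285 \cdot \frac{20}{9} + 1386 = - 1285 \cdot 20 \cdot \frac{1}{9} + 1386 = \left(-1285\right) \frac{20}{9} + 1386 = - \frac{25700}{9} + 1386 = - \frac{13226}{9}$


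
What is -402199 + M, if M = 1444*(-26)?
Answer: -439743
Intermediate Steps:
M = -37544
-402199 + M = -402199 - 37544 = -439743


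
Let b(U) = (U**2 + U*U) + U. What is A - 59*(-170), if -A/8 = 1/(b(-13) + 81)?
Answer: 2036086/203 ≈ 10030.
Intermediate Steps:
b(U) = U + 2*U**2 (b(U) = (U**2 + U**2) + U = 2*U**2 + U = U + 2*U**2)
A = -4/203 (A = -8/(-13*(1 + 2*(-13)) + 81) = -8/(-13*(1 - 26) + 81) = -8/(-13*(-25) + 81) = -8/(325 + 81) = -8/406 = -8*1/406 = -4/203 ≈ -0.019704)
A - 59*(-170) = -4/203 - 59*(-170) = -4/203 + 10030 = 2036086/203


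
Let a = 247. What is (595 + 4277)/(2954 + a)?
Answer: 1624/1067 ≈ 1.5220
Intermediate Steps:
(595 + 4277)/(2954 + a) = (595 + 4277)/(2954 + 247) = 4872/3201 = 4872*(1/3201) = 1624/1067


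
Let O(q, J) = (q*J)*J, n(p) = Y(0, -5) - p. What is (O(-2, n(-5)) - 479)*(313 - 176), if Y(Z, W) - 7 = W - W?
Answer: -105079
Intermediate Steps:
Y(Z, W) = 7 (Y(Z, W) = 7 + (W - W) = 7 + 0 = 7)
n(p) = 7 - p
O(q, J) = q*J² (O(q, J) = (J*q)*J = q*J²)
(O(-2, n(-5)) - 479)*(313 - 176) = (-2*(7 - 1*(-5))² - 479)*(313 - 176) = (-2*(7 + 5)² - 479)*137 = (-2*12² - 479)*137 = (-2*144 - 479)*137 = (-288 - 479)*137 = -767*137 = -105079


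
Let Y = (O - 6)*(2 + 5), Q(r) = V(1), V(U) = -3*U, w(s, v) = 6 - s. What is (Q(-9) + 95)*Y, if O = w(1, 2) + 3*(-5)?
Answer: -10304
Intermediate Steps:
O = -10 (O = (6 - 1*1) + 3*(-5) = (6 - 1) - 15 = 5 - 15 = -10)
Q(r) = -3 (Q(r) = -3*1 = -3)
Y = -112 (Y = (-10 - 6)*(2 + 5) = -16*7 = -112)
(Q(-9) + 95)*Y = (-3 + 95)*(-112) = 92*(-112) = -10304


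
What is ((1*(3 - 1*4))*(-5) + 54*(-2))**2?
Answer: 10609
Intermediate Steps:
((1*(3 - 1*4))*(-5) + 54*(-2))**2 = ((1*(3 - 4))*(-5) - 108)**2 = ((1*(-1))*(-5) - 108)**2 = (-1*(-5) - 108)**2 = (5 - 108)**2 = (-103)**2 = 10609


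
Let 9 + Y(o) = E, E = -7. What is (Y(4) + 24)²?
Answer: 64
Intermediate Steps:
Y(o) = -16 (Y(o) = -9 - 7 = -16)
(Y(4) + 24)² = (-16 + 24)² = 8² = 64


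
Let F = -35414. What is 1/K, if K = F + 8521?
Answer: -1/26893 ≈ -3.7184e-5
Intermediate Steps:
K = -26893 (K = -35414 + 8521 = -26893)
1/K = 1/(-26893) = -1/26893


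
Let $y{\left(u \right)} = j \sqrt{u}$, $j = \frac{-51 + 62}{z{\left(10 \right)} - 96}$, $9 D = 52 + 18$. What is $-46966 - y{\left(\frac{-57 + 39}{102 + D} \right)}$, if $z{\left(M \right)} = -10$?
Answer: $-46966 + \frac{99 i \sqrt{494}}{52364} \approx -46966.0 + 0.042021 i$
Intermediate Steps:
$D = \frac{70}{9}$ ($D = \frac{52 + 18}{9} = \frac{1}{9} \cdot 70 = \frac{70}{9} \approx 7.7778$)
$j = - \frac{11}{106}$ ($j = \frac{-51 + 62}{-10 - 96} = \frac{11}{-106} = 11 \left(- \frac{1}{106}\right) = - \frac{11}{106} \approx -0.10377$)
$y{\left(u \right)} = - \frac{11 \sqrt{u}}{106}$
$-46966 - y{\left(\frac{-57 + 39}{102 + D} \right)} = -46966 - - \frac{11 \sqrt{\frac{-57 + 39}{102 + \frac{70}{9}}}}{106} = -46966 - - \frac{11 \sqrt{- \frac{18}{\frac{988}{9}}}}{106} = -46966 - - \frac{11 \sqrt{\left(-18\right) \frac{9}{988}}}{106} = -46966 - - \frac{11 \sqrt{- \frac{81}{494}}}{106} = -46966 - - \frac{11 \frac{9 i \sqrt{494}}{494}}{106} = -46966 - - \frac{99 i \sqrt{494}}{52364} = -46966 + \frac{99 i \sqrt{494}}{52364}$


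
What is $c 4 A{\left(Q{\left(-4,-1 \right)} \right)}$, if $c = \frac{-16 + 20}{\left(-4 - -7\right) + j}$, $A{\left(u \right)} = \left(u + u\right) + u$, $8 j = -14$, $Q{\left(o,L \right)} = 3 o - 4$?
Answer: $- \frac{3072}{5} \approx -614.4$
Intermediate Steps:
$Q{\left(o,L \right)} = -4 + 3 o$
$j = - \frac{7}{4}$ ($j = \frac{1}{8} \left(-14\right) = - \frac{7}{4} \approx -1.75$)
$A{\left(u \right)} = 3 u$ ($A{\left(u \right)} = 2 u + u = 3 u$)
$c = \frac{16}{5}$ ($c = \frac{-16 + 20}{\left(-4 - -7\right) - \frac{7}{4}} = \frac{4}{\left(-4 + 7\right) - \frac{7}{4}} = \frac{4}{3 - \frac{7}{4}} = \frac{4}{\frac{5}{4}} = 4 \cdot \frac{4}{5} = \frac{16}{5} \approx 3.2$)
$c 4 A{\left(Q{\left(-4,-1 \right)} \right)} = \frac{16}{5} \cdot 4 \cdot 3 \left(-4 + 3 \left(-4\right)\right) = \frac{64 \cdot 3 \left(-4 - 12\right)}{5} = \frac{64 \cdot 3 \left(-16\right)}{5} = \frac{64}{5} \left(-48\right) = - \frac{3072}{5}$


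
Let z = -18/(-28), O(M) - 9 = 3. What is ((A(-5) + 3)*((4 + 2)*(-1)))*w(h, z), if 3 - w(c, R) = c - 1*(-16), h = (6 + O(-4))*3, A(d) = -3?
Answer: 0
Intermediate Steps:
O(M) = 12 (O(M) = 9 + 3 = 12)
h = 54 (h = (6 + 12)*3 = 18*3 = 54)
z = 9/14 (z = -18*(-1/28) = 9/14 ≈ 0.64286)
w(c, R) = -13 - c (w(c, R) = 3 - (c - 1*(-16)) = 3 - (c + 16) = 3 - (16 + c) = 3 + (-16 - c) = -13 - c)
((A(-5) + 3)*((4 + 2)*(-1)))*w(h, z) = ((-3 + 3)*((4 + 2)*(-1)))*(-13 - 1*54) = (0*(6*(-1)))*(-13 - 54) = (0*(-6))*(-67) = 0*(-67) = 0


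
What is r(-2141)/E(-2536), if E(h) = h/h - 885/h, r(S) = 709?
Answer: 1798024/3421 ≈ 525.58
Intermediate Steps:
E(h) = 1 - 885/h
r(-2141)/E(-2536) = 709/(((-885 - 2536)/(-2536))) = 709/((-1/2536*(-3421))) = 709/(3421/2536) = 709*(2536/3421) = 1798024/3421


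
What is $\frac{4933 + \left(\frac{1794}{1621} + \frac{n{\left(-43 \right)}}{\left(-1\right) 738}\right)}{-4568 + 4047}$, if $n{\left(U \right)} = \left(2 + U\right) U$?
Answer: $- \frac{143897663}{15201738} \approx -9.4659$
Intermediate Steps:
$n{\left(U \right)} = U \left(2 + U\right)$
$\frac{4933 + \left(\frac{1794}{1621} + \frac{n{\left(-43 \right)}}{\left(-1\right) 738}\right)}{-4568 + 4047} = \frac{4933 + \left(\frac{1794}{1621} + \frac{\left(-43\right) \left(2 - 43\right)}{\left(-1\right) 738}\right)}{-4568 + 4047} = \frac{4933 + \left(1794 \cdot \frac{1}{1621} + \frac{\left(-43\right) \left(-41\right)}{-738}\right)}{-521} = \left(4933 + \left(\frac{1794}{1621} + 1763 \left(- \frac{1}{738}\right)\right)\right) \left(- \frac{1}{521}\right) = \left(4933 + \left(\frac{1794}{1621} - \frac{43}{18}\right)\right) \left(- \frac{1}{521}\right) = \left(4933 - \frac{37411}{29178}\right) \left(- \frac{1}{521}\right) = \frac{143897663}{29178} \left(- \frac{1}{521}\right) = - \frac{143897663}{15201738}$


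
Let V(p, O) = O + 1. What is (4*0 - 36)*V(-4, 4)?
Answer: -180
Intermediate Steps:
V(p, O) = 1 + O
(4*0 - 36)*V(-4, 4) = (4*0 - 36)*(1 + 4) = (0 - 36)*5 = -36*5 = -180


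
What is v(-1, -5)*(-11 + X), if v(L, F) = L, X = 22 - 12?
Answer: 1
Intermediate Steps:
X = 10
v(-1, -5)*(-11 + X) = -(-11 + 10) = -1*(-1) = 1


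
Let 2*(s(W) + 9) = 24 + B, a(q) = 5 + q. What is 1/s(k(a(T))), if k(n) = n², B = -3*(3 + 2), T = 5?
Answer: -2/9 ≈ -0.22222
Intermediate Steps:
B = -15 (B = -3*5 = -15)
s(W) = -9/2 (s(W) = -9 + (24 - 15)/2 = -9 + (½)*9 = -9 + 9/2 = -9/2)
1/s(k(a(T))) = 1/(-9/2) = -2/9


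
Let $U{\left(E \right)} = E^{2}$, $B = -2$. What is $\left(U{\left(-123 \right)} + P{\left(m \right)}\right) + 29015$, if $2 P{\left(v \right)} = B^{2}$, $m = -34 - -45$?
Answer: $44146$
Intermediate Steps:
$m = 11$ ($m = -34 + 45 = 11$)
$P{\left(v \right)} = 2$ ($P{\left(v \right)} = \frac{\left(-2\right)^{2}}{2} = \frac{1}{2} \cdot 4 = 2$)
$\left(U{\left(-123 \right)} + P{\left(m \right)}\right) + 29015 = \left(\left(-123\right)^{2} + 2\right) + 29015 = \left(15129 + 2\right) + 29015 = 15131 + 29015 = 44146$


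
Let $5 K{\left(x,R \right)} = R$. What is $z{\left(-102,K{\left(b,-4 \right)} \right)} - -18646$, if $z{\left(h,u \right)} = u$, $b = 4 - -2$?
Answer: $\frac{93226}{5} \approx 18645.0$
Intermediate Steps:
$b = 6$ ($b = 4 + 2 = 6$)
$K{\left(x,R \right)} = \frac{R}{5}$
$z{\left(-102,K{\left(b,-4 \right)} \right)} - -18646 = \frac{1}{5} \left(-4\right) - -18646 = - \frac{4}{5} + 18646 = \frac{93226}{5}$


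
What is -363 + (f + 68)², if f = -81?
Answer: -194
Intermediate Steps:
-363 + (f + 68)² = -363 + (-81 + 68)² = -363 + (-13)² = -363 + 169 = -194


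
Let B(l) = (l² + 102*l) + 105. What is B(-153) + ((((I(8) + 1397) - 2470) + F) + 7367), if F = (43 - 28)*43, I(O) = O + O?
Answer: 14863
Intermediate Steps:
I(O) = 2*O
F = 645 (F = 15*43 = 645)
B(l) = 105 + l² + 102*l
B(-153) + ((((I(8) + 1397) - 2470) + F) + 7367) = (105 + (-153)² + 102*(-153)) + ((((2*8 + 1397) - 2470) + 645) + 7367) = (105 + 23409 - 15606) + ((((16 + 1397) - 2470) + 645) + 7367) = 7908 + (((1413 - 2470) + 645) + 7367) = 7908 + ((-1057 + 645) + 7367) = 7908 + (-412 + 7367) = 7908 + 6955 = 14863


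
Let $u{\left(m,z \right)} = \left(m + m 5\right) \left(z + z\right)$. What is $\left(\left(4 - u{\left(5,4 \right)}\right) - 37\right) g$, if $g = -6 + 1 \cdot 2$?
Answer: $1092$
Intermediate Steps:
$g = -4$ ($g = -6 + 2 = -4$)
$u{\left(m,z \right)} = 12 m z$ ($u{\left(m,z \right)} = \left(m + 5 m\right) 2 z = 6 m 2 z = 12 m z$)
$\left(\left(4 - u{\left(5,4 \right)}\right) - 37\right) g = \left(\left(4 - 12 \cdot 5 \cdot 4\right) - 37\right) \left(-4\right) = \left(\left(4 - 240\right) - 37\right) \left(-4\right) = \left(-236 - 37\right) \left(-4\right) = \left(-273\right) \left(-4\right) = 1092$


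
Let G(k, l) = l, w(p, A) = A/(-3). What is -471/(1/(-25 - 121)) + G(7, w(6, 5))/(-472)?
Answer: 97372661/1416 ≈ 68766.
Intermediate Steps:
w(p, A) = -A/3 (w(p, A) = A*(-1/3) = -A/3)
-471/(1/(-25 - 121)) + G(7, w(6, 5))/(-472) = -471/(1/(-25 - 121)) - 1/3*5/(-472) = -471/(1/(-146)) - 5/3*(-1/472) = -471/(-1/146) + 5/1416 = -471*(-146) + 5/1416 = 68766 + 5/1416 = 97372661/1416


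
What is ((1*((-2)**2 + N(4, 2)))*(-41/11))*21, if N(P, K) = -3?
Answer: -861/11 ≈ -78.273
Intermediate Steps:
((1*((-2)**2 + N(4, 2)))*(-41/11))*21 = ((1*((-2)**2 - 3))*(-41/11))*21 = ((1*(4 - 3))*(-41*1/11))*21 = ((1*1)*(-41/11))*21 = (1*(-41/11))*21 = -41/11*21 = -861/11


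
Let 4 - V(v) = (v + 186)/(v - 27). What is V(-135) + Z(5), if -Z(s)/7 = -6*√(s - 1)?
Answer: 4769/54 ≈ 88.315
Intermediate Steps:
V(v) = 4 - (186 + v)/(-27 + v) (V(v) = 4 - (v + 186)/(v - 27) = 4 - (186 + v)/(-27 + v))
Z(s) = 42*√(-1 + s) (Z(s) = -(-42)*√(s - 1) = -(-42)*√(-1 + s) = 42*√(-1 + s))
V(-135) + Z(5) = 3*(-98 - 135)/(-27 - 135) + 42*√(-1 + 5) = 3*(-233)/(-162) + 42*√4 = 3*(-1/162)*(-233) + 42*2 = 233/54 + 84 = 4769/54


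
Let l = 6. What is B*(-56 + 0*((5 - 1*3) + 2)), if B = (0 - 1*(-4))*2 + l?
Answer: -784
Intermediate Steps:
B = 14 (B = (0 - 1*(-4))*2 + 6 = (0 + 4)*2 + 6 = 4*2 + 6 = 8 + 6 = 14)
B*(-56 + 0*((5 - 1*3) + 2)) = 14*(-56 + 0*((5 - 1*3) + 2)) = 14*(-56 + 0*((5 - 3) + 2)) = 14*(-56 + 0*(2 + 2)) = 14*(-56 + 0*4) = 14*(-56 + 0) = 14*(-56) = -784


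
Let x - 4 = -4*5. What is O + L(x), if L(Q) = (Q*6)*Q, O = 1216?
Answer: 2752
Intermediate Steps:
x = -16 (x = 4 - 4*5 = 4 - 20 = -16)
L(Q) = 6*Q² (L(Q) = (6*Q)*Q = 6*Q²)
O + L(x) = 1216 + 6*(-16)² = 1216 + 6*256 = 1216 + 1536 = 2752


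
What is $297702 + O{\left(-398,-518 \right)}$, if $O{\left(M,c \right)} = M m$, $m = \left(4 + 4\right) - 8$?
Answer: $297702$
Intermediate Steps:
$m = 0$ ($m = 8 - 8 = 0$)
$O{\left(M,c \right)} = 0$ ($O{\left(M,c \right)} = M 0 = 0$)
$297702 + O{\left(-398,-518 \right)} = 297702 + 0 = 297702$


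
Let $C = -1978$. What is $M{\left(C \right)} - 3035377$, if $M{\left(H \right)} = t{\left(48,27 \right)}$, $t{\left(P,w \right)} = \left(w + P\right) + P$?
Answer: $-3035254$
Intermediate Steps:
$t{\left(P,w \right)} = w + 2 P$ ($t{\left(P,w \right)} = \left(P + w\right) + P = w + 2 P$)
$M{\left(H \right)} = 123$ ($M{\left(H \right)} = 27 + 2 \cdot 48 = 27 + 96 = 123$)
$M{\left(C \right)} - 3035377 = 123 - 3035377 = -3035254$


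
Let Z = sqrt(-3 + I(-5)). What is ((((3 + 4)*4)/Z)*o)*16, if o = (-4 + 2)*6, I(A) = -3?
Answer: 896*I*sqrt(6) ≈ 2194.7*I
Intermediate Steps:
Z = I*sqrt(6) (Z = sqrt(-3 - 3) = sqrt(-6) = I*sqrt(6) ≈ 2.4495*I)
o = -12 (o = -2*6 = -12)
((((3 + 4)*4)/Z)*o)*16 = ((((3 + 4)*4)/((I*sqrt(6))))*(-12))*16 = (((7*4)*(-I*sqrt(6)/6))*(-12))*16 = ((28*(-I*sqrt(6)/6))*(-12))*16 = (-14*I*sqrt(6)/3*(-12))*16 = (56*I*sqrt(6))*16 = 896*I*sqrt(6)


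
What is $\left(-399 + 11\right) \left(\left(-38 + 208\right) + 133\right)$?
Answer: $-117564$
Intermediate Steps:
$\left(-399 + 11\right) \left(\left(-38 + 208\right) + 133\right) = - 388 \left(170 + 133\right) = \left(-388\right) 303 = -117564$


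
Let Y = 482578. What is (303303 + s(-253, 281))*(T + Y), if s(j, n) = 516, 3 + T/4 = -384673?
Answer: -320871145194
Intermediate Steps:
T = -1538704 (T = -12 + 4*(-384673) = -12 - 1538692 = -1538704)
(303303 + s(-253, 281))*(T + Y) = (303303 + 516)*(-1538704 + 482578) = 303819*(-1056126) = -320871145194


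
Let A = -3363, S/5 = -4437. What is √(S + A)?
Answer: 2*I*√6387 ≈ 159.84*I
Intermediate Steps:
S = -22185 (S = 5*(-4437) = -22185)
√(S + A) = √(-22185 - 3363) = √(-25548) = 2*I*√6387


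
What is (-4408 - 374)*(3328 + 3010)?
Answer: -30308316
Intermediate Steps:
(-4408 - 374)*(3328 + 3010) = -4782*6338 = -30308316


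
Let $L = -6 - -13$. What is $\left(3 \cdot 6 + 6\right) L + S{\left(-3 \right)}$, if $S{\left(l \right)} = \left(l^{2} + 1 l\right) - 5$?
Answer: $169$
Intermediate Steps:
$S{\left(l \right)} = -5 + l + l^{2}$ ($S{\left(l \right)} = \left(l^{2} + l\right) - 5 = \left(l + l^{2}\right) - 5 = -5 + l + l^{2}$)
$L = 7$ ($L = -6 + 13 = 7$)
$\left(3 \cdot 6 + 6\right) L + S{\left(-3 \right)} = \left(3 \cdot 6 + 6\right) 7 - \left(8 - 9\right) = \left(18 + 6\right) 7 - -1 = 24 \cdot 7 + 1 = 168 + 1 = 169$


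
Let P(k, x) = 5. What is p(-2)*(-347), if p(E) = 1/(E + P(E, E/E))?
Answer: -347/3 ≈ -115.67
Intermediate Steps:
p(E) = 1/(5 + E) (p(E) = 1/(E + 5) = 1/(5 + E))
p(-2)*(-347) = -347/(5 - 2) = -347/3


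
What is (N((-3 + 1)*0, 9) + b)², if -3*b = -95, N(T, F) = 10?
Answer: 15625/9 ≈ 1736.1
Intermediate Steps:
b = 95/3 (b = -⅓*(-95) = 95/3 ≈ 31.667)
(N((-3 + 1)*0, 9) + b)² = (10 + 95/3)² = (125/3)² = 15625/9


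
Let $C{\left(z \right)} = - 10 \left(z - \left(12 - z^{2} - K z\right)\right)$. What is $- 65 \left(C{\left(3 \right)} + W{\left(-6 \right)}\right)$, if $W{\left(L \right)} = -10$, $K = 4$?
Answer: $8450$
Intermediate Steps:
$C{\left(z \right)} = 120 - 50 z - 10 z^{2}$ ($C{\left(z \right)} = - 10 \left(z - \left(12 - z^{2} - 4 z\right)\right) = - 10 \left(z + \left(-12 + z^{2} + 4 z\right)\right) = - 10 \left(-12 + z^{2} + 5 z\right) = 120 - 50 z - 10 z^{2}$)
$- 65 \left(C{\left(3 \right)} + W{\left(-6 \right)}\right) = - 65 \left(\left(120 - 150 - 10 \cdot 3^{2}\right) - 10\right) = - 65 \left(\left(120 - 150 - 90\right) - 10\right) = - 65 \left(-120 - 10\right) = \left(-65\right) \left(-130\right) = 8450$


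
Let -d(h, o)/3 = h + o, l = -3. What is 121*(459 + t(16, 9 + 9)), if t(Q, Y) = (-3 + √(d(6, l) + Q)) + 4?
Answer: 55660 + 121*√7 ≈ 55980.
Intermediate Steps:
d(h, o) = -3*h - 3*o (d(h, o) = -3*(h + o) = -3*h - 3*o)
t(Q, Y) = 1 + √(-9 + Q) (t(Q, Y) = (-3 + √((-3*6 - 3*(-3)) + Q)) + 4 = (-3 + √((-18 + 9) + Q)) + 4 = (-3 + √(-9 + Q)) + 4 = 1 + √(-9 + Q))
121*(459 + t(16, 9 + 9)) = 121*(459 + (1 + √(-9 + 16))) = 121*(459 + (1 + √7)) = 121*(460 + √7) = 55660 + 121*√7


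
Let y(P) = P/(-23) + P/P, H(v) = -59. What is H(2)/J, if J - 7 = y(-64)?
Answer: -1357/248 ≈ -5.4718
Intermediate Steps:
y(P) = 1 - P/23 (y(P) = P*(-1/23) + 1 = -P/23 + 1 = 1 - P/23)
J = 248/23 (J = 7 + (1 - 1/23*(-64)) = 7 + (1 + 64/23) = 7 + 87/23 = 248/23 ≈ 10.783)
H(2)/J = -59/248/23 = -59*23/248 = -1357/248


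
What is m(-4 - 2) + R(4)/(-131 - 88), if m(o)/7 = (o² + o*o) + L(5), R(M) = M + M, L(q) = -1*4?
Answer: 104236/219 ≈ 475.96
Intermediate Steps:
L(q) = -4
R(M) = 2*M
m(o) = -28 + 14*o² (m(o) = 7*((o² + o*o) - 4) = 7*((o² + o²) - 4) = 7*(2*o² - 4) = 7*(-4 + 2*o²) = -28 + 14*o²)
m(-4 - 2) + R(4)/(-131 - 88) = (-28 + 14*(-4 - 2)²) + (2*4)/(-131 - 88) = (-28 + 14*(-6)²) + 8/(-219) = (-28 + 14*36) - 1/219*8 = (-28 + 504) - 8/219 = 476 - 8/219 = 104236/219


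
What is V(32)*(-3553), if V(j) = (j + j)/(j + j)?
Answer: -3553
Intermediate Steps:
V(j) = 1 (V(j) = (2*j)/((2*j)) = (2*j)*(1/(2*j)) = 1)
V(32)*(-3553) = 1*(-3553) = -3553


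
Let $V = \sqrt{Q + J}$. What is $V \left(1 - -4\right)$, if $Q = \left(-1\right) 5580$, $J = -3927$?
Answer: $5 i \sqrt{9507} \approx 487.52 i$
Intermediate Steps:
$Q = -5580$
$V = i \sqrt{9507}$ ($V = \sqrt{-5580 - 3927} = \sqrt{-9507} = i \sqrt{9507} \approx 97.504 i$)
$V \left(1 - -4\right) = i \sqrt{9507} \left(1 - -4\right) = i \sqrt{9507} \left(1 + 4\right) = i \sqrt{9507} \cdot 5 = 5 i \sqrt{9507}$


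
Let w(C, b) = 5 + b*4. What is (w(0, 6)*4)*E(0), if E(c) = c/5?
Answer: 0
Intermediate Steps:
E(c) = c/5 (E(c) = c*(⅕) = c/5)
w(C, b) = 5 + 4*b
(w(0, 6)*4)*E(0) = ((5 + 4*6)*4)*((⅕)*0) = ((5 + 24)*4)*0 = (29*4)*0 = 116*0 = 0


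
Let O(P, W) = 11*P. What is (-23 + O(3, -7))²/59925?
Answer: 4/2397 ≈ 0.0016688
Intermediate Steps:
(-23 + O(3, -7))²/59925 = (-23 + 11*3)²/59925 = (-23 + 33)²*(1/59925) = 10²*(1/59925) = 100*(1/59925) = 4/2397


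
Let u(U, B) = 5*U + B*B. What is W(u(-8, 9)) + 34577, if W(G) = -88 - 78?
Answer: 34411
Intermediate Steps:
u(U, B) = B² + 5*U (u(U, B) = 5*U + B² = B² + 5*U)
W(G) = -166
W(u(-8, 9)) + 34577 = -166 + 34577 = 34411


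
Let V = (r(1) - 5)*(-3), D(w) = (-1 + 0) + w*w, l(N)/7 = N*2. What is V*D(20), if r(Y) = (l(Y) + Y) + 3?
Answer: -15561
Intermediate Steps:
l(N) = 14*N (l(N) = 7*(N*2) = 7*(2*N) = 14*N)
r(Y) = 3 + 15*Y (r(Y) = (14*Y + Y) + 3 = 15*Y + 3 = 3 + 15*Y)
D(w) = -1 + w²
V = -39 (V = ((3 + 15*1) - 5)*(-3) = ((3 + 15) - 5)*(-3) = (18 - 5)*(-3) = 13*(-3) = -39)
V*D(20) = -39*(-1 + 20²) = -39*(-1 + 400) = -39*399 = -15561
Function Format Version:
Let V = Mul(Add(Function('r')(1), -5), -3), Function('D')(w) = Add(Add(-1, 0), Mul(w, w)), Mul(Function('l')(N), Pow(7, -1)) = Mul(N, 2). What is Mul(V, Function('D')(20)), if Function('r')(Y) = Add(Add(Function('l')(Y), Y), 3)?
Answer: -15561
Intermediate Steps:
Function('l')(N) = Mul(14, N) (Function('l')(N) = Mul(7, Mul(N, 2)) = Mul(7, Mul(2, N)) = Mul(14, N))
Function('r')(Y) = Add(3, Mul(15, Y)) (Function('r')(Y) = Add(Add(Mul(14, Y), Y), 3) = Add(Mul(15, Y), 3) = Add(3, Mul(15, Y)))
Function('D')(w) = Add(-1, Pow(w, 2))
V = -39 (V = Mul(Add(Add(3, Mul(15, 1)), -5), -3) = Mul(Add(Add(3, 15), -5), -3) = Mul(Add(18, -5), -3) = Mul(13, -3) = -39)
Mul(V, Function('D')(20)) = Mul(-39, Add(-1, Pow(20, 2))) = Mul(-39, Add(-1, 400)) = Mul(-39, 399) = -15561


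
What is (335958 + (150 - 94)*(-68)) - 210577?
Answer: 121573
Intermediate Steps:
(335958 + (150 - 94)*(-68)) - 210577 = (335958 + 56*(-68)) - 210577 = (335958 - 3808) - 210577 = 332150 - 210577 = 121573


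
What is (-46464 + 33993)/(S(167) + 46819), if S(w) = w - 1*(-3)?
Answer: -4157/15663 ≈ -0.26540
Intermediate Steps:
S(w) = 3 + w (S(w) = w + 3 = 3 + w)
(-46464 + 33993)/(S(167) + 46819) = (-46464 + 33993)/((3 + 167) + 46819) = -12471/(170 + 46819) = -12471/46989 = -12471*1/46989 = -4157/15663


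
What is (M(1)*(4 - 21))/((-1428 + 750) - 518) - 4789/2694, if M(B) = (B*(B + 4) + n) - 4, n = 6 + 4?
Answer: -2611933/1611012 ≈ -1.6213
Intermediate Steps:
n = 10
M(B) = 6 + B*(4 + B) (M(B) = (B*(B + 4) + 10) - 4 = (B*(4 + B) + 10) - 4 = (10 + B*(4 + B)) - 4 = 6 + B*(4 + B))
(M(1)*(4 - 21))/((-1428 + 750) - 518) - 4789/2694 = ((6 + 1**2 + 4*1)*(4 - 21))/((-1428 + 750) - 518) - 4789/2694 = ((6 + 1 + 4)*(-17))/(-678 - 518) - 4789*1/2694 = (11*(-17))/(-1196) - 4789/2694 = -187*(-1/1196) - 4789/2694 = 187/1196 - 4789/2694 = -2611933/1611012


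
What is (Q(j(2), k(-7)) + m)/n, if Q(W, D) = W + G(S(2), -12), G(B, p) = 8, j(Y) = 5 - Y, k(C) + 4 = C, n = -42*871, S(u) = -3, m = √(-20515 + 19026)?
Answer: -11/36582 - I*√1489/36582 ≈ -0.00030069 - 0.0010548*I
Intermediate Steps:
m = I*√1489 (m = √(-1489) = I*√1489 ≈ 38.588*I)
n = -36582
k(C) = -4 + C
Q(W, D) = 8 + W (Q(W, D) = W + 8 = 8 + W)
(Q(j(2), k(-7)) + m)/n = ((8 + (5 - 1*2)) + I*√1489)/(-36582) = ((8 + (5 - 2)) + I*√1489)*(-1/36582) = ((8 + 3) + I*√1489)*(-1/36582) = (11 + I*√1489)*(-1/36582) = -11/36582 - I*√1489/36582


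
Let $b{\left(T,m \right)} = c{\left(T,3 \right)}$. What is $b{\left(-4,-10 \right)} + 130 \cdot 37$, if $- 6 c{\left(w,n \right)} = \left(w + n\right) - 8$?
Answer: $\frac{9623}{2} \approx 4811.5$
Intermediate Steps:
$c{\left(w,n \right)} = \frac{4}{3} - \frac{n}{6} - \frac{w}{6}$ ($c{\left(w,n \right)} = - \frac{\left(w + n\right) - 8}{6} = - \frac{\left(n + w\right) - 8}{6} = - \frac{-8 + n + w}{6} = \frac{4}{3} - \frac{n}{6} - \frac{w}{6}$)
$b{\left(T,m \right)} = \frac{5}{6} - \frac{T}{6}$ ($b{\left(T,m \right)} = \frac{4}{3} - \frac{1}{2} - \frac{T}{6} = \frac{5}{6} - \frac{T}{6}$)
$b{\left(-4,-10 \right)} + 130 \cdot 37 = \left(\frac{5}{6} - - \frac{2}{3}\right) + 130 \cdot 37 = \left(\frac{5}{6} + \frac{2}{3}\right) + 4810 = \frac{3}{2} + 4810 = \frac{9623}{2}$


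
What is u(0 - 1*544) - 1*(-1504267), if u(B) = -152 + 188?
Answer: 1504303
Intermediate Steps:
u(B) = 36
u(0 - 1*544) - 1*(-1504267) = 36 - 1*(-1504267) = 36 + 1504267 = 1504303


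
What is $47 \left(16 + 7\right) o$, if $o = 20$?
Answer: $21620$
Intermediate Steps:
$47 \left(16 + 7\right) o = 47 \left(16 + 7\right) 20 = 47 \cdot 23 \cdot 20 = 1081 \cdot 20 = 21620$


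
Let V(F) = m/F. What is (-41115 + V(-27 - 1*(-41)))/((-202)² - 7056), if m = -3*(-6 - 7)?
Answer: -575571/472472 ≈ -1.2182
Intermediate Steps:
m = 39 (m = -3*(-13) = 39)
V(F) = 39/F
(-41115 + V(-27 - 1*(-41)))/((-202)² - 7056) = (-41115 + 39/(-27 - 1*(-41)))/((-202)² - 7056) = (-41115 + 39/(-27 + 41))/(40804 - 7056) = (-41115 + 39/14)/33748 = (-41115 + 39*(1/14))*(1/33748) = (-41115 + 39/14)*(1/33748) = -575571/14*1/33748 = -575571/472472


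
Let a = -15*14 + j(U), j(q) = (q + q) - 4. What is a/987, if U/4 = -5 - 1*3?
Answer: -278/987 ≈ -0.28166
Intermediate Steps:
U = -32 (U = 4*(-5 - 1*3) = 4*(-5 - 3) = 4*(-8) = -32)
j(q) = -4 + 2*q (j(q) = 2*q - 4 = -4 + 2*q)
a = -278 (a = -15*14 + (-4 + 2*(-32)) = -210 + (-4 - 64) = -210 - 68 = -278)
a/987 = -278/987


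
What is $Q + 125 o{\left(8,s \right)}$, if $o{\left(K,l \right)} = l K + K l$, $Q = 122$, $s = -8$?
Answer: $-15878$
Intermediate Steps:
$o{\left(K,l \right)} = 2 K l$ ($o{\left(K,l \right)} = K l + K l = 2 K l$)
$Q + 125 o{\left(8,s \right)} = 122 + 125 \cdot 2 \cdot 8 \left(-8\right) = 122 + 125 \left(-128\right) = 122 - 16000 = -15878$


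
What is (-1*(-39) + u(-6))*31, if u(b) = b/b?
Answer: 1240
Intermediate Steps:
u(b) = 1
(-1*(-39) + u(-6))*31 = (-1*(-39) + 1)*31 = (39 + 1)*31 = 40*31 = 1240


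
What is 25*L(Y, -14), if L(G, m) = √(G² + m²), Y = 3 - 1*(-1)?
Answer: 50*√53 ≈ 364.01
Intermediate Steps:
Y = 4 (Y = 3 + 1 = 4)
25*L(Y, -14) = 25*√(4² + (-14)²) = 25*√(16 + 196) = 25*√212 = 25*(2*√53) = 50*√53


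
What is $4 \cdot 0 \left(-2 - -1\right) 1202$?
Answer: $0$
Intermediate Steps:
$4 \cdot 0 \left(-2 - -1\right) 1202 = 0 \left(-2 + 1\right) 1202 = 0 \left(-1\right) 1202 = 0 \cdot 1202 = 0$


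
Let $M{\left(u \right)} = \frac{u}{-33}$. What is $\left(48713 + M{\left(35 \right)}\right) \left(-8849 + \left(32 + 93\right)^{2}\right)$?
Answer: $\frac{990216304}{3} \approx 3.3007 \cdot 10^{8}$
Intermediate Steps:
$M{\left(u \right)} = - \frac{u}{33}$ ($M{\left(u \right)} = u \left(- \frac{1}{33}\right) = - \frac{u}{33}$)
$\left(48713 + M{\left(35 \right)}\right) \left(-8849 + \left(32 + 93\right)^{2}\right) = \left(48713 - \frac{35}{33}\right) \left(-8849 + \left(32 + 93\right)^{2}\right) = \left(48713 - \frac{35}{33}\right) \left(-8849 + 125^{2}\right) = \frac{1607494 \left(-8849 + 15625\right)}{33} = \frac{1607494}{33} \cdot 6776 = \frac{990216304}{3}$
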